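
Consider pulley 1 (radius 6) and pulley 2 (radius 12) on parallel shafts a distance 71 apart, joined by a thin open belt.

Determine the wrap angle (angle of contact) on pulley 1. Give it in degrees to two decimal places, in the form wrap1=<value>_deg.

open belt: β = asin((r2−r1)/C) = asin(6/71) = 4.8477°
wrap1 = π − 2β = 170.3046°
wrap2 = π + 2β = 189.6954°

wrap1=170.30_deg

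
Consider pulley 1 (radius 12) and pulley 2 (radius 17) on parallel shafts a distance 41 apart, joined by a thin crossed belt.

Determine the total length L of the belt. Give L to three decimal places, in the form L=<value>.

L=194.642

crossed belt: β = asin((r1+r2)/C) = asin(29/41) = 45.0170°
wrap1 = wrap2 = π + 2β = 270.0341°
tangent length = C·cosβ = 28.9828
L = (r1+r2)·wrap + 2·C·cosβ = 29·4.7130 + 2·28.9828 = 194.6420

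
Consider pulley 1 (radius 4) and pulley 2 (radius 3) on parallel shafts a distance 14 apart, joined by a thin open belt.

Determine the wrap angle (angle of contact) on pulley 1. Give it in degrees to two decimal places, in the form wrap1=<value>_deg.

wrap1=188.19_deg

open belt: β = asin((r2−r1)/C) = asin(-1/14) = -4.0960°
wrap1 = π − 2β = 188.1921°
wrap2 = π + 2β = 171.8079°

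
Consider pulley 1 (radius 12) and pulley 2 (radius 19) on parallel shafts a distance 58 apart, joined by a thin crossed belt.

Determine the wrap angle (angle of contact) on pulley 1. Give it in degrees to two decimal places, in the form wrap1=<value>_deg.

wrap1=244.62_deg

crossed belt: β = asin((r1+r2)/C) = asin(31/58) = 32.3088°
wrap1 = wrap2 = π + 2β = 244.6177°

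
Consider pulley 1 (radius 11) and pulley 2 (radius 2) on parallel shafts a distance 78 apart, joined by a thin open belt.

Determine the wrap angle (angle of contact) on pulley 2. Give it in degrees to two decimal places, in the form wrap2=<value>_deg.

open belt: β = asin((r2−r1)/C) = asin(-9/78) = -6.6258°
wrap1 = π − 2β = 193.2516°
wrap2 = π + 2β = 166.7484°

wrap2=166.75_deg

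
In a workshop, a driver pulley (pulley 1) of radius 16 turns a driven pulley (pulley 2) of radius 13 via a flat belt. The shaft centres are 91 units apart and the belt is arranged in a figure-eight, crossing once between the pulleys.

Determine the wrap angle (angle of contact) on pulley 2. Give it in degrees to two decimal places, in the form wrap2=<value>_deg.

crossed belt: β = asin((r1+r2)/C) = asin(29/91) = 18.5832°
wrap1 = wrap2 = π + 2β = 217.1664°

wrap2=217.17_deg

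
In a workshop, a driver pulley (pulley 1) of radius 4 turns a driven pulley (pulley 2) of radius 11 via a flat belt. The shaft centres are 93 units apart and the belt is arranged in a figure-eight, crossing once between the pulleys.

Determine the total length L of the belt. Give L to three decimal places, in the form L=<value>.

L=235.549

crossed belt: β = asin((r1+r2)/C) = asin(15/93) = 9.2818°
wrap1 = wrap2 = π + 2β = 198.5636°
tangent length = C·cosβ = 91.7824
L = (r1+r2)·wrap + 2·C·cosβ = 15·3.4656 + 2·91.7824 = 235.5485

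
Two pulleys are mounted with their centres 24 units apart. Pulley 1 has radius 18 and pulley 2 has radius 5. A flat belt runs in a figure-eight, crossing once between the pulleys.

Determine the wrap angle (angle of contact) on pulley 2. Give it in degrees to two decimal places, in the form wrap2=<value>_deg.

wrap2=326.80_deg

crossed belt: β = asin((r1+r2)/C) = asin(23/24) = 73.4022°
wrap1 = wrap2 = π + 2β = 326.8043°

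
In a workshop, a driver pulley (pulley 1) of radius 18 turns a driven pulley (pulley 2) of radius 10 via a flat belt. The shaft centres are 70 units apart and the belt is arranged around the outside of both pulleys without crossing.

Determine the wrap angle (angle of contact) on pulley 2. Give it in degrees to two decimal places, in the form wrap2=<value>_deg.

wrap2=166.88_deg

open belt: β = asin((r2−r1)/C) = asin(-8/70) = -6.5624°
wrap1 = π − 2β = 193.1249°
wrap2 = π + 2β = 166.8751°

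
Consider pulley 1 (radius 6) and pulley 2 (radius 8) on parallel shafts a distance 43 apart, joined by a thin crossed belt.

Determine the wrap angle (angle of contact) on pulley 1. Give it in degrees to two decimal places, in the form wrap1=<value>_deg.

wrap1=218.00_deg

crossed belt: β = asin((r1+r2)/C) = asin(14/43) = 19.0008°
wrap1 = wrap2 = π + 2β = 218.0016°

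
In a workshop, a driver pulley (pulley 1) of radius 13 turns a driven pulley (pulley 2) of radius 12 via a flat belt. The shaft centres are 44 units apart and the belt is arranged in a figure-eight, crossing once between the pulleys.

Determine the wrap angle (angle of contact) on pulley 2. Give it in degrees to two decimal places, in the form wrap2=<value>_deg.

crossed belt: β = asin((r1+r2)/C) = asin(25/44) = 34.6235°
wrap1 = wrap2 = π + 2β = 249.2471°

wrap2=249.25_deg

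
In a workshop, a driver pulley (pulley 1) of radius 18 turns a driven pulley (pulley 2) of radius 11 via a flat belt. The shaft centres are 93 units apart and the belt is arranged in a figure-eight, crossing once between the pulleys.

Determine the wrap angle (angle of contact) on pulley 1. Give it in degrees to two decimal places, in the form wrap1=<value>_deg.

wrap1=216.34_deg

crossed belt: β = asin((r1+r2)/C) = asin(29/93) = 18.1694°
wrap1 = wrap2 = π + 2β = 216.3389°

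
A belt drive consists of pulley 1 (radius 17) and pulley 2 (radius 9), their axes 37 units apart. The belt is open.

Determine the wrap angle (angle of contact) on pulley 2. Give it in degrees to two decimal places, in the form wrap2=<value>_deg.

wrap2=155.03_deg

open belt: β = asin((r2−r1)/C) = asin(-8/37) = -12.4869°
wrap1 = π − 2β = 204.9738°
wrap2 = π + 2β = 155.0262°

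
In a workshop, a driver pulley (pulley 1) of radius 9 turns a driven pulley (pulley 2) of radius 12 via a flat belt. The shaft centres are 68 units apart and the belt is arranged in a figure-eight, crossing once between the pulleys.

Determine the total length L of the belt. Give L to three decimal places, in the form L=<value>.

L=208.512

crossed belt: β = asin((r1+r2)/C) = asin(21/68) = 17.9883°
wrap1 = wrap2 = π + 2β = 215.9767°
tangent length = C·cosβ = 64.6761
L = (r1+r2)·wrap + 2·C·cosβ = 21·3.7695 + 2·64.6761 = 208.5118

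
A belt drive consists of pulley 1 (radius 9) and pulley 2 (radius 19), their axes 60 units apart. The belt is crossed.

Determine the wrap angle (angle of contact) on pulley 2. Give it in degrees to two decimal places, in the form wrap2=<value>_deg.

crossed belt: β = asin((r1+r2)/C) = asin(28/60) = 27.8181°
wrap1 = wrap2 = π + 2β = 235.6363°

wrap2=235.64_deg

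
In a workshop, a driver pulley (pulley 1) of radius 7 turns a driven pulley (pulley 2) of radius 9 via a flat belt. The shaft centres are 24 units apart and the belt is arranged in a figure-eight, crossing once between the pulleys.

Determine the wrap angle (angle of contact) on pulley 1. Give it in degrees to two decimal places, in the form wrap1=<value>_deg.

crossed belt: β = asin((r1+r2)/C) = asin(16/24) = 41.8103°
wrap1 = wrap2 = π + 2β = 263.6206°

wrap1=263.62_deg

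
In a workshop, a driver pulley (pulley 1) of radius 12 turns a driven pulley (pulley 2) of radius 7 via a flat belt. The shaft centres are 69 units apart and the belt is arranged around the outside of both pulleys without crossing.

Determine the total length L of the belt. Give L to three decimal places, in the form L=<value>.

L=198.053

open belt: β = asin((r2−r1)/C) = asin(-5/69) = -4.1555°
wrap1 = π − 2β = 188.3110°
wrap2 = π + 2β = 171.6890°
tangent length = C·cosβ = 68.8186
L = r1·wrap1 + r2·wrap2 + 2·C·cosβ = 12·3.2866 + 7·2.9965 + 2·68.8186 = 198.0527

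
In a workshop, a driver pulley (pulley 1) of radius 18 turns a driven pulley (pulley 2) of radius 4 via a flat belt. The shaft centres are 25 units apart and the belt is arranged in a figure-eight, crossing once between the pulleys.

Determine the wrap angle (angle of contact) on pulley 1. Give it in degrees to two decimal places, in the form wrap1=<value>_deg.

crossed belt: β = asin((r1+r2)/C) = asin(22/25) = 61.6424°
wrap1 = wrap2 = π + 2β = 303.2847°

wrap1=303.28_deg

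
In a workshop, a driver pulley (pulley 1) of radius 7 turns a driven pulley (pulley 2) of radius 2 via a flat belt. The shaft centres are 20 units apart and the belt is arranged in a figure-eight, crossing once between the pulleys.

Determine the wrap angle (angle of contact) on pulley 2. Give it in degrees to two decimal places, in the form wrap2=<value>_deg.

wrap2=233.49_deg

crossed belt: β = asin((r1+r2)/C) = asin(9/20) = 26.7437°
wrap1 = wrap2 = π + 2β = 233.4874°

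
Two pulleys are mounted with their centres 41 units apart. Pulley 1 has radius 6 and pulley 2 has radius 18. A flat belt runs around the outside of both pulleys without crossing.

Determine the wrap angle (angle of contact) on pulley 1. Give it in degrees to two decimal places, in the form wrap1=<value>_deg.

wrap1=145.96_deg

open belt: β = asin((r2−r1)/C) = asin(12/41) = 17.0186°
wrap1 = π − 2β = 145.9627°
wrap2 = π + 2β = 214.0373°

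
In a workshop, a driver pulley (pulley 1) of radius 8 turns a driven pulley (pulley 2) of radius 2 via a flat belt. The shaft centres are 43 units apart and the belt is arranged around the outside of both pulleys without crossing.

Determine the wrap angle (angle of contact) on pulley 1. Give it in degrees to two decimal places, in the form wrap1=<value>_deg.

wrap1=196.04_deg

open belt: β = asin((r2−r1)/C) = asin(-6/43) = -8.0209°
wrap1 = π − 2β = 196.0419°
wrap2 = π + 2β = 163.9581°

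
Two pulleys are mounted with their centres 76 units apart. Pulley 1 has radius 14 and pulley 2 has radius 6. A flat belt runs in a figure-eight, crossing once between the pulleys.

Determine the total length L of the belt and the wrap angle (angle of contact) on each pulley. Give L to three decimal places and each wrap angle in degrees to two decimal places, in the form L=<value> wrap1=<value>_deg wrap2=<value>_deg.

L=220.126 wrap1=210.52_deg wrap2=210.52_deg

crossed belt: β = asin((r1+r2)/C) = asin(20/76) = 15.2575°
wrap1 = wrap2 = π + 2β = 210.5150°
tangent length = C·cosβ = 73.3212
L = (r1+r2)·wrap + 2·C·cosβ = 20·3.6742 + 2·73.3212 = 220.1260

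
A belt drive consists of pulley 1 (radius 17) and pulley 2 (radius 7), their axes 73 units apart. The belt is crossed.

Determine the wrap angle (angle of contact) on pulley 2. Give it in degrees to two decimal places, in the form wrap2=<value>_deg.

wrap2=218.39_deg

crossed belt: β = asin((r1+r2)/C) = asin(24/73) = 19.1940°
wrap1 = wrap2 = π + 2β = 218.3879°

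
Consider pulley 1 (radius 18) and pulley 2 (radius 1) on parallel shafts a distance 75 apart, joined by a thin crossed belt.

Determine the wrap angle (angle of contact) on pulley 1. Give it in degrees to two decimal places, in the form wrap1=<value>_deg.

wrap1=209.35_deg

crossed belt: β = asin((r1+r2)/C) = asin(19/75) = 14.6748°
wrap1 = wrap2 = π + 2β = 209.3497°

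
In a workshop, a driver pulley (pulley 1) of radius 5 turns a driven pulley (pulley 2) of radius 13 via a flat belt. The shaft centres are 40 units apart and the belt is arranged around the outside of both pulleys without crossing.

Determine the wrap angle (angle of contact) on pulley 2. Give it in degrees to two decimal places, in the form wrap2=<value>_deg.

open belt: β = asin((r2−r1)/C) = asin(8/40) = 11.5370°
wrap1 = π − 2β = 156.9261°
wrap2 = π + 2β = 203.0739°

wrap2=203.07_deg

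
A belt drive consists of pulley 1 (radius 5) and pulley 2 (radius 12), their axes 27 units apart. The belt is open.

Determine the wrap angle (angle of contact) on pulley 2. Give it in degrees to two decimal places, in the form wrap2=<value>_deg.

open belt: β = asin((r2−r1)/C) = asin(7/27) = 15.0261°
wrap1 = π − 2β = 149.9478°
wrap2 = π + 2β = 210.0522°

wrap2=210.05_deg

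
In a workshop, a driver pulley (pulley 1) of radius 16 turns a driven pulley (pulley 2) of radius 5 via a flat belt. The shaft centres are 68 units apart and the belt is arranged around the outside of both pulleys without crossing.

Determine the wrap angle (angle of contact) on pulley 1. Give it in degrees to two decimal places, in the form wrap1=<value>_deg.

open belt: β = asin((r2−r1)/C) = asin(-11/68) = -9.3093°
wrap1 = π − 2β = 198.6187°
wrap2 = π + 2β = 161.3813°

wrap1=198.62_deg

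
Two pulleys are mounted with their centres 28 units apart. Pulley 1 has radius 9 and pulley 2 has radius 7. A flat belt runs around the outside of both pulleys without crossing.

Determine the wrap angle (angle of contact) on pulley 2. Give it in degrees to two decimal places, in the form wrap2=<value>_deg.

wrap2=171.81_deg

open belt: β = asin((r2−r1)/C) = asin(-2/28) = -4.0960°
wrap1 = π − 2β = 188.1921°
wrap2 = π + 2β = 171.8079°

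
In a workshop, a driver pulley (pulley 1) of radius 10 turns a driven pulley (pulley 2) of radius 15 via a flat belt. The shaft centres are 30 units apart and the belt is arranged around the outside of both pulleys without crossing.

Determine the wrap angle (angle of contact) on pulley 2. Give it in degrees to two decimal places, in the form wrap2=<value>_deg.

open belt: β = asin((r2−r1)/C) = asin(5/30) = 9.5941°
wrap1 = π − 2β = 160.8119°
wrap2 = π + 2β = 199.1881°

wrap2=199.19_deg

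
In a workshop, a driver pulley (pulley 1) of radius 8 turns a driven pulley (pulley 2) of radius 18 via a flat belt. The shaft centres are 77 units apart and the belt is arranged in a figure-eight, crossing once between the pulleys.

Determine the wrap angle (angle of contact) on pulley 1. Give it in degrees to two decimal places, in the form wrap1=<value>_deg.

wrap1=219.47_deg

crossed belt: β = asin((r1+r2)/C) = asin(26/77) = 19.7345°
wrap1 = wrap2 = π + 2β = 219.4690°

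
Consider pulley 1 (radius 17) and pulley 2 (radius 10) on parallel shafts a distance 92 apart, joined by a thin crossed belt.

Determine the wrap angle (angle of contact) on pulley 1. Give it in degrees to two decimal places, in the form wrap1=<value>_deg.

crossed belt: β = asin((r1+r2)/C) = asin(27/92) = 17.0663°
wrap1 = wrap2 = π + 2β = 214.1326°

wrap1=214.13_deg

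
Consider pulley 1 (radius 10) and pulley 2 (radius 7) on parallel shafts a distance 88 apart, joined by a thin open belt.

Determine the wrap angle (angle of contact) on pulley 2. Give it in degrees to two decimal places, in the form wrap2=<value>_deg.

open belt: β = asin((r2−r1)/C) = asin(-3/88) = -1.9536°
wrap1 = π − 2β = 183.9073°
wrap2 = π + 2β = 176.0927°

wrap2=176.09_deg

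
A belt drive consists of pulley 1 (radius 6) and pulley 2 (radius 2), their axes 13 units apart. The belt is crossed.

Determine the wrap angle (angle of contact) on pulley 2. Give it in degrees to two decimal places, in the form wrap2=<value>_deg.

wrap2=255.96_deg

crossed belt: β = asin((r1+r2)/C) = asin(8/13) = 37.9799°
wrap1 = wrap2 = π + 2β = 255.9597°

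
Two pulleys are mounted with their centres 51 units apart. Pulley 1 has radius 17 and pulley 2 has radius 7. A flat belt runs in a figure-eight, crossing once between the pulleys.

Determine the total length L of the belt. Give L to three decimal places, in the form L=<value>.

crossed belt: β = asin((r1+r2)/C) = asin(24/51) = 28.0725°
wrap1 = wrap2 = π + 2β = 236.1450°
tangent length = C·cosβ = 45.0000
L = (r1+r2)·wrap + 2·C·cosβ = 24·4.1215 + 2·45.0000 = 188.9162

L=188.916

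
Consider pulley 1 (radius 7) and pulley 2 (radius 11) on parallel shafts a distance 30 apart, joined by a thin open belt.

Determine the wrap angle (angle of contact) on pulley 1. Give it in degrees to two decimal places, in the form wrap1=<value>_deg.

wrap1=164.68_deg

open belt: β = asin((r2−r1)/C) = asin(4/30) = 7.6623°
wrap1 = π − 2β = 164.6755°
wrap2 = π + 2β = 195.3245°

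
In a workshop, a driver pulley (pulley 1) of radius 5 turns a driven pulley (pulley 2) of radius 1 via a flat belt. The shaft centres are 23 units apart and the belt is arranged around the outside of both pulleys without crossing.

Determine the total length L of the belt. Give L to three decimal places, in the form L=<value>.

L=65.547

open belt: β = asin((r2−r1)/C) = asin(-4/23) = -10.0154°
wrap1 = π − 2β = 200.0308°
wrap2 = π + 2β = 159.9692°
tangent length = C·cosβ = 22.6495
L = r1·wrap1 + r2·wrap2 + 2·C·cosβ = 5·3.4912 + 1·2.7920 + 2·22.6495 = 65.5470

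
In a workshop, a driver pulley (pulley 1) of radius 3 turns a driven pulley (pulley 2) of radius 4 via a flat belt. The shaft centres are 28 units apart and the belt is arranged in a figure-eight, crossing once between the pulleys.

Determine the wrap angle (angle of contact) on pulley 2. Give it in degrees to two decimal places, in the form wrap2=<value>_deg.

wrap2=208.96_deg

crossed belt: β = asin((r1+r2)/C) = asin(7/28) = 14.4775°
wrap1 = wrap2 = π + 2β = 208.9550°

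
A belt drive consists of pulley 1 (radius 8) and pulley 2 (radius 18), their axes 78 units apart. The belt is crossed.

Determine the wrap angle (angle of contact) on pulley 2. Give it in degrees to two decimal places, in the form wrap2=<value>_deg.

wrap2=218.94_deg

crossed belt: β = asin((r1+r2)/C) = asin(26/78) = 19.4712°
wrap1 = wrap2 = π + 2β = 218.9424°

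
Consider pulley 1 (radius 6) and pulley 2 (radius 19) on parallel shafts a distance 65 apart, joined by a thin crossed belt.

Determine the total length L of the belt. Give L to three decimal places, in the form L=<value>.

crossed belt: β = asin((r1+r2)/C) = asin(25/65) = 22.6199°
wrap1 = wrap2 = π + 2β = 225.2397°
tangent length = C·cosβ = 60.0000
L = (r1+r2)·wrap + 2·C·cosβ = 25·3.9312 + 2·60.0000 = 218.2794

L=218.279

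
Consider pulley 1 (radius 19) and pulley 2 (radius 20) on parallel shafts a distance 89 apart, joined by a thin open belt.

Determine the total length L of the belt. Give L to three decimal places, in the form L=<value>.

L=300.533

open belt: β = asin((r2−r1)/C) = asin(1/89) = 0.6438°
wrap1 = π − 2β = 178.7124°
wrap2 = π + 2β = 181.2876°
tangent length = C·cosβ = 88.9944
L = r1·wrap1 + r2·wrap2 + 2·C·cosβ = 19·3.1191 + 20·3.1641 + 2·88.9944 = 300.5333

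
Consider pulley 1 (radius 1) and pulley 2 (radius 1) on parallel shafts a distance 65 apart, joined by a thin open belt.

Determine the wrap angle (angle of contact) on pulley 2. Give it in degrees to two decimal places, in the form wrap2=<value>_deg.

open belt: β = asin((r2−r1)/C) = asin(0/65) = 0.0000°
wrap1 = π − 2β = 180.0000°
wrap2 = π + 2β = 180.0000°

wrap2=180.00_deg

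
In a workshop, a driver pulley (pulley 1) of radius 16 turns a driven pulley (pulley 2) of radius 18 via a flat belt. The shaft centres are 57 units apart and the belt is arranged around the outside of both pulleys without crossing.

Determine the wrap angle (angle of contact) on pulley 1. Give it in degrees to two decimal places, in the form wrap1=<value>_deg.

open belt: β = asin((r2−r1)/C) = asin(2/57) = 2.0108°
wrap1 = π − 2β = 175.9784°
wrap2 = π + 2β = 184.0216°

wrap1=175.98_deg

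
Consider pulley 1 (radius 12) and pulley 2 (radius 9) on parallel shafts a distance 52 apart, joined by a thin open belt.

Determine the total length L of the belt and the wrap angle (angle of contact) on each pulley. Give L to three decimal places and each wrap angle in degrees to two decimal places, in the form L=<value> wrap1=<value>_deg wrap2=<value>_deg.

L=170.147 wrap1=186.61_deg wrap2=173.39_deg

open belt: β = asin((r2−r1)/C) = asin(-3/52) = -3.3074°
wrap1 = π − 2β = 186.6147°
wrap2 = π + 2β = 173.3853°
tangent length = C·cosβ = 51.9134
L = r1·wrap1 + r2·wrap2 + 2·C·cosβ = 12·3.2570 + 9·3.0261 + 2·51.9134 = 170.1466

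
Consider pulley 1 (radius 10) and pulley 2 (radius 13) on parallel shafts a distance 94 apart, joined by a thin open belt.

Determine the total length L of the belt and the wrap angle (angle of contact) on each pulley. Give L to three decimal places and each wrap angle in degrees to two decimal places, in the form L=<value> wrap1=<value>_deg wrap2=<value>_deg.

open belt: β = asin((r2−r1)/C) = asin(3/94) = 1.8289°
wrap1 = π − 2β = 176.3422°
wrap2 = π + 2β = 183.6578°
tangent length = C·cosβ = 93.9521
L = r1·wrap1 + r2·wrap2 + 2·C·cosβ = 10·3.0778 + 13·3.2054 + 2·93.9521 = 260.3524

L=260.352 wrap1=176.34_deg wrap2=183.66_deg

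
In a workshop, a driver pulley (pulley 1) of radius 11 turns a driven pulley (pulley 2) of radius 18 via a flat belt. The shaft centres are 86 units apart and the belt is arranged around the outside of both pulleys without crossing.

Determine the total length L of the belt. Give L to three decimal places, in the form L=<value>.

L=263.676

open belt: β = asin((r2−r1)/C) = asin(7/86) = 4.6688°
wrap1 = π − 2β = 170.6625°
wrap2 = π + 2β = 189.3375°
tangent length = C·cosβ = 85.7146
L = r1·wrap1 + r2·wrap2 + 2·C·cosβ = 11·2.9786 + 18·3.3046 + 2·85.7146 = 263.6763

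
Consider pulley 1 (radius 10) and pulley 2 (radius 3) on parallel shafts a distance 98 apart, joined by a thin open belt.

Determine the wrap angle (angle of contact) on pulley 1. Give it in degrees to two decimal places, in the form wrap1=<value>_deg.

open belt: β = asin((r2−r1)/C) = asin(-7/98) = -4.0960°
wrap1 = π − 2β = 188.1921°
wrap2 = π + 2β = 171.8079°

wrap1=188.19_deg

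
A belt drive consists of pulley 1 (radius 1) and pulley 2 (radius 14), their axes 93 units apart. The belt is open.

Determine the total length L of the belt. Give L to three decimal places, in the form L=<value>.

L=234.944

open belt: β = asin((r2−r1)/C) = asin(13/93) = 8.0354°
wrap1 = π − 2β = 163.9292°
wrap2 = π + 2β = 196.0708°
tangent length = C·cosβ = 92.0869
L = r1·wrap1 + r2·wrap2 + 2·C·cosβ = 1·2.8611 + 14·3.4221 + 2·92.0869 = 234.9441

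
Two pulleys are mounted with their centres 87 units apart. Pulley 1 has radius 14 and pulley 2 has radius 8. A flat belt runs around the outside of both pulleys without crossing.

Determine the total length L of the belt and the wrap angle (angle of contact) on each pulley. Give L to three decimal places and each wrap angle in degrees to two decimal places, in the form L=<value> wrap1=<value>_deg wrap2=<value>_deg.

L=243.529 wrap1=187.91_deg wrap2=172.09_deg

open belt: β = asin((r2−r1)/C) = asin(-6/87) = -3.9546°
wrap1 = π − 2β = 187.9091°
wrap2 = π + 2β = 172.0909°
tangent length = C·cosβ = 86.7929
L = r1·wrap1 + r2·wrap2 + 2·C·cosβ = 14·3.2796 + 8·3.0036 + 2·86.7929 = 243.5290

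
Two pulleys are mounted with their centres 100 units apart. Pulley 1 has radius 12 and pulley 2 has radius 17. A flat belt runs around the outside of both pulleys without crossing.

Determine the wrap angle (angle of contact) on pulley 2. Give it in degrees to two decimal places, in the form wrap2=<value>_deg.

wrap2=185.73_deg

open belt: β = asin((r2−r1)/C) = asin(5/100) = 2.8660°
wrap1 = π − 2β = 174.2680°
wrap2 = π + 2β = 185.7320°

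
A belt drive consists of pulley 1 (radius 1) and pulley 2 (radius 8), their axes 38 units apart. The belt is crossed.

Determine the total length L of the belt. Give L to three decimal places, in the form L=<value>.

crossed belt: β = asin((r1+r2)/C) = asin(9/38) = 13.7002°
wrap1 = wrap2 = π + 2β = 207.4005°
tangent length = C·cosβ = 36.9188
L = (r1+r2)·wrap + 2·C·cosβ = 9·3.6198 + 2·36.9188 = 106.4160

L=106.416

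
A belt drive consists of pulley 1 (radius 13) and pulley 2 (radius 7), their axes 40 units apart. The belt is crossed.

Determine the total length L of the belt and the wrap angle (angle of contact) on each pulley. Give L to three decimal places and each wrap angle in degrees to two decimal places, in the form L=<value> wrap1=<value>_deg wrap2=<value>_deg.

L=153.058 wrap1=240.00_deg wrap2=240.00_deg

crossed belt: β = asin((r1+r2)/C) = asin(20/40) = 30.0000°
wrap1 = wrap2 = π + 2β = 240.0000°
tangent length = C·cosβ = 34.6410
L = (r1+r2)·wrap + 2·C·cosβ = 20·4.1888 + 2·34.6410 = 153.0578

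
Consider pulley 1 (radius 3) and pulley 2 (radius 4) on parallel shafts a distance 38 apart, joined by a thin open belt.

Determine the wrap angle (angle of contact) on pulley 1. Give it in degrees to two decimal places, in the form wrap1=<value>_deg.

wrap1=176.98_deg

open belt: β = asin((r2−r1)/C) = asin(1/38) = 1.5080°
wrap1 = π − 2β = 176.9841°
wrap2 = π + 2β = 183.0159°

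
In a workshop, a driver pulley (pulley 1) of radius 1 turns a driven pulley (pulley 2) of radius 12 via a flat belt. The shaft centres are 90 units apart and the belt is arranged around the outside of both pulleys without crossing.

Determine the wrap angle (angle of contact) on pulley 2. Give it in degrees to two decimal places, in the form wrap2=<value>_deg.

wrap2=194.04_deg

open belt: β = asin((r2−r1)/C) = asin(11/90) = 7.0204°
wrap1 = π − 2β = 165.9593°
wrap2 = π + 2β = 194.0407°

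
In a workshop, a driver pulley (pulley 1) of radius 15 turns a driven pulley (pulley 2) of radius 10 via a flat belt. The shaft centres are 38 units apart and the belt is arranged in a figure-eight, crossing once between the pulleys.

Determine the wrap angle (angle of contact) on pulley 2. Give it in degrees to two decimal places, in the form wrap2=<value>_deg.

wrap2=262.28_deg

crossed belt: β = asin((r1+r2)/C) = asin(25/38) = 41.1395°
wrap1 = wrap2 = π + 2β = 262.2790°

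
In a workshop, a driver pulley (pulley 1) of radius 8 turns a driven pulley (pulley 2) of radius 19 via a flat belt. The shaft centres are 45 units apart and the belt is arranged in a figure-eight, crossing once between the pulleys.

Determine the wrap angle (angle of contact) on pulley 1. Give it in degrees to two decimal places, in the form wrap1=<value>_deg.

crossed belt: β = asin((r1+r2)/C) = asin(27/45) = 36.8699°
wrap1 = wrap2 = π + 2β = 253.7398°

wrap1=253.74_deg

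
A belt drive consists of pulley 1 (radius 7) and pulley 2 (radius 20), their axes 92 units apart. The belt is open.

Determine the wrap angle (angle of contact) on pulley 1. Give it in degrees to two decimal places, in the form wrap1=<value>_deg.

wrap1=163.75_deg

open belt: β = asin((r2−r1)/C) = asin(13/92) = 8.1233°
wrap1 = π − 2β = 163.7533°
wrap2 = π + 2β = 196.2467°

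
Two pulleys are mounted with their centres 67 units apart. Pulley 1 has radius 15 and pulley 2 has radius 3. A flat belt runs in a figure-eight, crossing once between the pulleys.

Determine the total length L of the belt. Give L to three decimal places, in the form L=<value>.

L=195.414

crossed belt: β = asin((r1+r2)/C) = asin(18/67) = 15.5843°
wrap1 = wrap2 = π + 2β = 211.1687°
tangent length = C·cosβ = 64.5368
L = (r1+r2)·wrap + 2·C·cosβ = 18·3.6856 + 2·64.5368 = 195.4142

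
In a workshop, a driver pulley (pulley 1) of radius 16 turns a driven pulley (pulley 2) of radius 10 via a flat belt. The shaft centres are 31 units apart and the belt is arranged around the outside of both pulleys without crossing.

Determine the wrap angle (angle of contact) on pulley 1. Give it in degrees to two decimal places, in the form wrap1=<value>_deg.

wrap1=202.32_deg

open belt: β = asin((r2−r1)/C) = asin(-6/31) = -11.1599°
wrap1 = π − 2β = 202.3199°
wrap2 = π + 2β = 157.6801°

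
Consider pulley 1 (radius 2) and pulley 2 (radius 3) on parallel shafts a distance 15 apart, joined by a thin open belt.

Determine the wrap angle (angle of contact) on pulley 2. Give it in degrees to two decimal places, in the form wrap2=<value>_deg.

wrap2=187.65_deg

open belt: β = asin((r2−r1)/C) = asin(1/15) = 3.8226°
wrap1 = π − 2β = 172.3549°
wrap2 = π + 2β = 187.6451°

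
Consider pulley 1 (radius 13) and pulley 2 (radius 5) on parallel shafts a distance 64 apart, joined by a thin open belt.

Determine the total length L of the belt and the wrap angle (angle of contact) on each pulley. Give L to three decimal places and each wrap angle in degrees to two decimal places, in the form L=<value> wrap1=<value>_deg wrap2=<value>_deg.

open belt: β = asin((r2−r1)/C) = asin(-8/64) = -7.1808°
wrap1 = π − 2β = 194.3615°
wrap2 = π + 2β = 165.6385°
tangent length = C·cosβ = 63.4980
L = r1·wrap1 + r2·wrap2 + 2·C·cosβ = 13·3.3922 + 5·2.8909 + 2·63.4980 = 185.5500

L=185.550 wrap1=194.36_deg wrap2=165.64_deg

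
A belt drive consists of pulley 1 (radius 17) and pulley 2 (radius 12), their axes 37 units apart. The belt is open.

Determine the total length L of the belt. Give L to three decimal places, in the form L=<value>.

open belt: β = asin((r2−r1)/C) = asin(-5/37) = -7.7664°
wrap1 = π − 2β = 195.5329°
wrap2 = π + 2β = 164.4671°
tangent length = C·cosβ = 36.6606
L = r1·wrap1 + r2·wrap2 + 2·C·cosβ = 17·3.4127 + 12·2.8705 + 2·36.6606 = 165.7829

L=165.783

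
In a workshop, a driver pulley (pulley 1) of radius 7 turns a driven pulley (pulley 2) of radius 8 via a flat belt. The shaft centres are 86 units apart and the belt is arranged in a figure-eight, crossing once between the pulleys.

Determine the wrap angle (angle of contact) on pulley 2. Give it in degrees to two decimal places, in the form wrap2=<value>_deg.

wrap2=200.09_deg

crossed belt: β = asin((r1+r2)/C) = asin(15/86) = 10.0448°
wrap1 = wrap2 = π + 2β = 200.0897°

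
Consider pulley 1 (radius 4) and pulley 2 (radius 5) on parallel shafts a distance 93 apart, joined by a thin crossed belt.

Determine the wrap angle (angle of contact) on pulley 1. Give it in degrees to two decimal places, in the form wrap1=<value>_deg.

crossed belt: β = asin((r1+r2)/C) = asin(9/93) = 5.5534°
wrap1 = wrap2 = π + 2β = 191.1069°

wrap1=191.11_deg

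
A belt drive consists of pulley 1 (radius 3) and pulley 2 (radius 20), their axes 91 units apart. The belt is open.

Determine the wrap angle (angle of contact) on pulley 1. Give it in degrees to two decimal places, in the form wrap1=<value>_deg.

wrap1=158.47_deg

open belt: β = asin((r2−r1)/C) = asin(17/91) = 10.7669°
wrap1 = π − 2β = 158.4663°
wrap2 = π + 2β = 201.5337°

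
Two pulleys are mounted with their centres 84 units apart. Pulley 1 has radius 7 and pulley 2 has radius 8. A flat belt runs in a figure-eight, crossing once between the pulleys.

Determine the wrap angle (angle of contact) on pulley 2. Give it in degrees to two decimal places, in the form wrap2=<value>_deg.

wrap2=200.57_deg

crossed belt: β = asin((r1+r2)/C) = asin(15/84) = 10.2866°
wrap1 = wrap2 = π + 2β = 200.5731°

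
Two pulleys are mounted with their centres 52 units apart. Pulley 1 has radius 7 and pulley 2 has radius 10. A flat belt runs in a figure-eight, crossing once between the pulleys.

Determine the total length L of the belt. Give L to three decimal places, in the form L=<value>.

L=163.016

crossed belt: β = asin((r1+r2)/C) = asin(17/52) = 19.0821°
wrap1 = wrap2 = π + 2β = 218.1642°
tangent length = C·cosβ = 49.1426
L = (r1+r2)·wrap + 2·C·cosβ = 17·3.8077 + 2·49.1426 = 163.0159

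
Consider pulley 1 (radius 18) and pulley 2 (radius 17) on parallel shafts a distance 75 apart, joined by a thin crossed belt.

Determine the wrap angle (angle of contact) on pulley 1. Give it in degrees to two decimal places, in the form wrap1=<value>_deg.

wrap1=235.64_deg

crossed belt: β = asin((r1+r2)/C) = asin(35/75) = 27.8181°
wrap1 = wrap2 = π + 2β = 235.6363°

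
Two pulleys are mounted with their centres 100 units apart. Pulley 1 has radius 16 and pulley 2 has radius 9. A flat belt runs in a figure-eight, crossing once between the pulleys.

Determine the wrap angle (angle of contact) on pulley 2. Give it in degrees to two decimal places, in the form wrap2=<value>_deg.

wrap2=208.96_deg

crossed belt: β = asin((r1+r2)/C) = asin(25/100) = 14.4775°
wrap1 = wrap2 = π + 2β = 208.9550°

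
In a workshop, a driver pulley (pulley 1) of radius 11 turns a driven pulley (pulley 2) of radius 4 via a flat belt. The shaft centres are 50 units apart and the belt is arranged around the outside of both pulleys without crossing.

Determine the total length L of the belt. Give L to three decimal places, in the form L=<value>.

L=148.105

open belt: β = asin((r2−r1)/C) = asin(-7/50) = -8.0478°
wrap1 = π − 2β = 196.0957°
wrap2 = π + 2β = 163.9043°
tangent length = C·cosβ = 49.5076
L = r1·wrap1 + r2·wrap2 + 2·C·cosβ = 11·3.4225 + 4·2.8607 + 2·49.5076 = 148.1055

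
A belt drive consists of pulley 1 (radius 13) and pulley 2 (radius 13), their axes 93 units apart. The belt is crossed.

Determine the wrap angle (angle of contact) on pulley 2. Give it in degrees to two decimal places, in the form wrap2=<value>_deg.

wrap2=212.47_deg

crossed belt: β = asin((r1+r2)/C) = asin(26/93) = 16.2345°
wrap1 = wrap2 = π + 2β = 212.4691°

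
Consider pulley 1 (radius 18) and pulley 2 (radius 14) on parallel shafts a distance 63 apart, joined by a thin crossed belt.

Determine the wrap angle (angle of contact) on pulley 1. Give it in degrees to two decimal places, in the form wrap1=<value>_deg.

crossed belt: β = asin((r1+r2)/C) = asin(32/63) = 30.5265°
wrap1 = wrap2 = π + 2β = 241.0530°

wrap1=241.05_deg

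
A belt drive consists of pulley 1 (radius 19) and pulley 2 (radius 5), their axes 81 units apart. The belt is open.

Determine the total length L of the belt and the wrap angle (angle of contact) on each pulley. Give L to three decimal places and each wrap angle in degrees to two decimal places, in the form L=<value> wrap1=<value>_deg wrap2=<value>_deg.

open belt: β = asin((r2−r1)/C) = asin(-14/81) = -9.9530°
wrap1 = π − 2β = 199.9059°
wrap2 = π + 2β = 160.0941°
tangent length = C·cosβ = 79.7810
L = r1·wrap1 + r2·wrap2 + 2·C·cosβ = 19·3.4890 + 5·2.7942 + 2·79.7810 = 239.8241

L=239.824 wrap1=199.91_deg wrap2=160.09_deg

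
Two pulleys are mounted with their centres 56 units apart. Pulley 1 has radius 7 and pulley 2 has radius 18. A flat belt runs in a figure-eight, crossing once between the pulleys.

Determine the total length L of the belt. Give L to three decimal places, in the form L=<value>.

crossed belt: β = asin((r1+r2)/C) = asin(25/56) = 26.5148°
wrap1 = wrap2 = π + 2β = 233.0295°
tangent length = C·cosβ = 50.1099
L = (r1+r2)·wrap + 2·C·cosβ = 25·4.0671 + 2·50.1099 = 201.8981

L=201.898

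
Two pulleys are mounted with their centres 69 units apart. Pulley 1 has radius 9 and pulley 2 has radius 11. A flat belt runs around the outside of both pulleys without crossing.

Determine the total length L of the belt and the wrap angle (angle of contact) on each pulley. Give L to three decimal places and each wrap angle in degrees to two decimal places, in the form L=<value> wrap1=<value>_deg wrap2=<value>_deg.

L=200.890 wrap1=176.68_deg wrap2=183.32_deg

open belt: β = asin((r2−r1)/C) = asin(2/69) = 1.6610°
wrap1 = π − 2β = 176.6780°
wrap2 = π + 2β = 183.3220°
tangent length = C·cosβ = 68.9710
L = r1·wrap1 + r2·wrap2 + 2·C·cosβ = 9·3.0836 + 11·3.1996 + 2·68.9710 = 200.8898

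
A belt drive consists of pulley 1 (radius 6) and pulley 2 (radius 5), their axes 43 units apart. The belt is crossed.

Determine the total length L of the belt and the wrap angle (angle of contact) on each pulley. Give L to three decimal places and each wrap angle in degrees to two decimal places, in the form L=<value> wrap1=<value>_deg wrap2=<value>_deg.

crossed belt: β = asin((r1+r2)/C) = asin(11/43) = 14.8218°
wrap1 = wrap2 = π + 2β = 209.6436°
tangent length = C·cosβ = 41.5692
L = (r1+r2)·wrap + 2·C·cosβ = 11·3.6590 + 2·41.5692 = 123.3871

L=123.387 wrap1=209.64_deg wrap2=209.64_deg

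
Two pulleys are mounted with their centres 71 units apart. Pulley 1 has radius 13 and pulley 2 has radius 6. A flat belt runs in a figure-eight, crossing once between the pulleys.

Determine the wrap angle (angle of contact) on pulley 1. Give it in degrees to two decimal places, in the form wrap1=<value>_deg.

wrap1=211.04_deg

crossed belt: β = asin((r1+r2)/C) = asin(19/71) = 15.5218°
wrap1 = wrap2 = π + 2β = 211.0437°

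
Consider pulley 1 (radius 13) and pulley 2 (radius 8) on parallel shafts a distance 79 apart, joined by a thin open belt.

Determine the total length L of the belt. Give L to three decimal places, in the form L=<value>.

L=224.290

open belt: β = asin((r2−r1)/C) = asin(-5/79) = -3.6287°
wrap1 = π − 2β = 187.2575°
wrap2 = π + 2β = 172.7425°
tangent length = C·cosβ = 78.8416
L = r1·wrap1 + r2·wrap2 + 2·C·cosβ = 13·3.2683 + 8·3.0149 + 2·78.8416 = 224.2900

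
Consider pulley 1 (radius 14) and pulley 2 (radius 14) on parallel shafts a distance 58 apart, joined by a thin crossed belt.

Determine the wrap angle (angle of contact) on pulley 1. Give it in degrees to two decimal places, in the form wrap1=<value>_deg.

wrap1=237.73_deg

crossed belt: β = asin((r1+r2)/C) = asin(28/58) = 28.8657°
wrap1 = wrap2 = π + 2β = 237.7315°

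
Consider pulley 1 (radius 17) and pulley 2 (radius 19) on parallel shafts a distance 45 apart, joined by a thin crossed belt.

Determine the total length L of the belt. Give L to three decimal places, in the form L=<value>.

crossed belt: β = asin((r1+r2)/C) = asin(36/45) = 53.1301°
wrap1 = wrap2 = π + 2β = 286.2602°
tangent length = C·cosβ = 27.0000
L = (r1+r2)·wrap + 2·C·cosβ = 36·4.9962 + 2·27.0000 = 233.8626

L=233.863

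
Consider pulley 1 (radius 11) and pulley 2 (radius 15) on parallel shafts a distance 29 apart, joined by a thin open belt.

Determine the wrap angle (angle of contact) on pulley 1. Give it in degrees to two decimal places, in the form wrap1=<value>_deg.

wrap1=164.14_deg

open belt: β = asin((r2−r1)/C) = asin(4/29) = 7.9281°
wrap1 = π − 2β = 164.1437°
wrap2 = π + 2β = 195.8563°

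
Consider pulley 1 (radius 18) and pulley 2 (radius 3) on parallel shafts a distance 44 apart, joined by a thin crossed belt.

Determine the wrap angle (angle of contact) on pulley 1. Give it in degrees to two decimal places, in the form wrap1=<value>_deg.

wrap1=237.01_deg

crossed belt: β = asin((r1+r2)/C) = asin(21/44) = 28.5074°
wrap1 = wrap2 = π + 2β = 237.0149°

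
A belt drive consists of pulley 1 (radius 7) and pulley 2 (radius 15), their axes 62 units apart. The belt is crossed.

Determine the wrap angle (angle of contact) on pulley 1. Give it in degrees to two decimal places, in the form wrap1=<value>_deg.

crossed belt: β = asin((r1+r2)/C) = asin(22/62) = 20.7836°
wrap1 = wrap2 = π + 2β = 221.5671°

wrap1=221.57_deg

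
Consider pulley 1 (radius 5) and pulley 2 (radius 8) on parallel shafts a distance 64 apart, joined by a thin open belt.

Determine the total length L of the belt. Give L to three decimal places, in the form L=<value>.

L=168.981

open belt: β = asin((r2−r1)/C) = asin(3/64) = 2.6867°
wrap1 = π − 2β = 174.6266°
wrap2 = π + 2β = 185.3734°
tangent length = C·cosβ = 63.9296
L = r1·wrap1 + r2·wrap2 + 2·C·cosβ = 5·3.0478 + 8·3.2354 + 2·63.9296 = 168.9814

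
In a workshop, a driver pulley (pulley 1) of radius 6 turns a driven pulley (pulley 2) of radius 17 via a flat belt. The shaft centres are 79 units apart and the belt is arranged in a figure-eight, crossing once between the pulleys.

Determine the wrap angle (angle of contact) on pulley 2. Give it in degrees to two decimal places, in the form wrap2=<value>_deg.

wrap2=213.85_deg

crossed belt: β = asin((r1+r2)/C) = asin(23/79) = 16.9262°
wrap1 = wrap2 = π + 2β = 213.8523°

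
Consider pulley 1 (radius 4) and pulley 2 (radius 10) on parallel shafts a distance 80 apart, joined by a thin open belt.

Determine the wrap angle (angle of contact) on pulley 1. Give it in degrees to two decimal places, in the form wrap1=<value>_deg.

open belt: β = asin((r2−r1)/C) = asin(6/80) = 4.3012°
wrap1 = π − 2β = 171.3976°
wrap2 = π + 2β = 188.6024°

wrap1=171.40_deg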